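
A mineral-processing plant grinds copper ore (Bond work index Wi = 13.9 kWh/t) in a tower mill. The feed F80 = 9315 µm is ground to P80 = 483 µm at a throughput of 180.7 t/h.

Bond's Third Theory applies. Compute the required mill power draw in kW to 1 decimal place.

P = 882.6 kW

W = 10·Wi·(P80^(-½) − F80^(-½))
W = 10·13.9·(1/√483 − 1/√9315) = 10·13.9·(0.035140) = 4.8845 kWh/t
Mill draw = 4.8845 × 180.7 = 882.6 kW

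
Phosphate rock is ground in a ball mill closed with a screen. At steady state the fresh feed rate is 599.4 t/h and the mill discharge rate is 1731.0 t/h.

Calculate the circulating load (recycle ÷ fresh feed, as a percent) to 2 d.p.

CL = 188.79 %

Mill node: discharge = fresh + recycle.
R = M − F = 1731.0 − 599.4 = 1131.6 t/h
CL = 100·R/F = 100·1131.6/599.4 = 188.79 %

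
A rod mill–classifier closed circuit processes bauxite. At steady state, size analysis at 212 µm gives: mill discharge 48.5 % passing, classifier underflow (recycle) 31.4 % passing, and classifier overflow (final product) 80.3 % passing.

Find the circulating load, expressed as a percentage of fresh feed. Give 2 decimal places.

Classifier node, passing 212 µm:
r = (o − d)/(d − u)
r = (80.3 − 48.5)/(48.5 − 31.4) = 31.8/17.1 = 1.8596
CL = 100·r = 185.96 %

CL = 185.96 %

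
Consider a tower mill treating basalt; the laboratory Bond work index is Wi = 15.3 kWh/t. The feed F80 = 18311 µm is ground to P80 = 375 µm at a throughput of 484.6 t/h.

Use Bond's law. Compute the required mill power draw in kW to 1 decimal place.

P = 3280.8 kW

Bond:  W = 10 Wi (1/√P − 1/√F)
W = 10·15.3·(1/√375 − 1/√18311) = 10·15.3·(0.044250) = 6.7702 kWh/t
P = W·T = 6.7702·484.6 = 3280.8 kW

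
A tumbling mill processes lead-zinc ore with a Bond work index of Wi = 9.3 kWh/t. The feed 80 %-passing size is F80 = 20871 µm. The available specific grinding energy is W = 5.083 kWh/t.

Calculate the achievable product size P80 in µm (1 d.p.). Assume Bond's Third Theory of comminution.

P80 = 263.7 µm

Bond: W = 10·Wi·(1/√P80 − 1/√F80)
P80^-0.5 = F80^-0.5 + W/(10 Wi)
  = 5.0830/(10·9.3) + 1/√20871 = 0.054656 + 0.006922 = 0.061578
P80 = (1/0.061578)² = 16.2396² = 263.72 µm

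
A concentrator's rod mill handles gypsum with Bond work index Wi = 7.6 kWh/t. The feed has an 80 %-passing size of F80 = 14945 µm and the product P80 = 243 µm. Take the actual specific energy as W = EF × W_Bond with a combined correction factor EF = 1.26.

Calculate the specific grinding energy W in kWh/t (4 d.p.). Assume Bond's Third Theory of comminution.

W = 10·Wi·[P80^(−½) − F80^(−½)]
1/√243 = 0.064150;  1/√14945 = 0.008180
W = 10·7.6·(0.064150 − 0.008180) = 4.2537 kWh/t
W_actual = 1.26 × 4.2537 = 5.3597 kWh/t

W = 5.3597 kWh/t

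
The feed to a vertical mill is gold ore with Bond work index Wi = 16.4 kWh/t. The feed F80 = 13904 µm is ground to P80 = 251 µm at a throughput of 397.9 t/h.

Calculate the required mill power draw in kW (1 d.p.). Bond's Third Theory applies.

W_Bond = 10·Wi·(1/√P₈₀ − 1/√F₈₀)
W = 10·16.4·(1/√251 − 1/√13904) = 10·16.4·(0.054639) = 8.9608 kWh/t
P_mill = W·ṁ = 8.9608·397.9 = 3565.5 kW

P = 3565.5 kW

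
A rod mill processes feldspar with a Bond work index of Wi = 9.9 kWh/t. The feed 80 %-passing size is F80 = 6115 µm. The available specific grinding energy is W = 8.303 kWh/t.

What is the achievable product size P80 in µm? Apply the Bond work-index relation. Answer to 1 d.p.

W_Bond = 10·Wi·(1/√P₈₀ − 1/√F₈₀)
P80^(−½) = W/(10 Wi) + F80^(−½)
  = 8.3030/(10·9.9) + 1/√6115 = 0.083869 + 0.012788 = 0.096657
P80 = (1/0.096657)² = 10.3459² = 107.04 µm

P80 = 107.0 µm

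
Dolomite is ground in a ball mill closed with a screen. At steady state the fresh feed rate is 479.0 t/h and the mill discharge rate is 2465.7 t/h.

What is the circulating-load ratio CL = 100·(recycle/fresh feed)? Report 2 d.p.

Steady state: M = F + R.
R = M − F = 2465.7 − 479.0 = 1986.7 t/h
CL = 100·R/F = 100·1986.7/479.0 = 414.76 %

CL = 414.76 %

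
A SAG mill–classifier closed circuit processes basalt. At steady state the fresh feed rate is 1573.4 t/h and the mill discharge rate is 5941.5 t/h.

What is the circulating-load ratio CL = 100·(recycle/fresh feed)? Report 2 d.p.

CL = 277.62 %

Steady state: M = F + R.
R = M − F = 5941.5 − 1573.4 = 4368.1 t/h
CL = 100·R/F = 100·4368.1/1573.4 = 277.62 %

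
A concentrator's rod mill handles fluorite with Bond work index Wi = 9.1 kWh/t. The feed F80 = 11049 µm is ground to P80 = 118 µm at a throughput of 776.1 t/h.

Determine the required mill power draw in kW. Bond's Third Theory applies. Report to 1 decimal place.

W = 10·Wi·(P80^(-½) − F80^(-½))
W = 10·9.1·(1/√118 − 1/√11049) = 10·9.1·(0.082544) = 7.5115 kWh/t
P_mill = W·ṁ = 7.5115·776.1 = 5829.7 kW

P = 5829.7 kW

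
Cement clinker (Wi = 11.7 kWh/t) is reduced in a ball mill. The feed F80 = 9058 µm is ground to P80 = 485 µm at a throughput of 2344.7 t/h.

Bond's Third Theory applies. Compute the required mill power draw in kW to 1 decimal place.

W = 10 Wi (P80^-0.5 − F80^-0.5)
W = 10·11.7·(1/√485 − 1/√9058) = 10·11.7·(0.034901) = 4.0834 kWh/t
Mill draw = 4.0834 × 2344.7 = 9574.3 kW

P = 9574.3 kW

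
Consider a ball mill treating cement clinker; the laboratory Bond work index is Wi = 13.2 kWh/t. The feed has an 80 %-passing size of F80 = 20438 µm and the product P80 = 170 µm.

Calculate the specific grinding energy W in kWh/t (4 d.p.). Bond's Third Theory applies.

W = 9.2006 kWh/t

W = 10 Wi (1/√P80 − 1/√F80)  [Bond]
1/√170 = 0.076696;  1/√20438 = 0.006995
W = 10·13.2·(0.076696 − 0.006995) = 9.2006 kWh/t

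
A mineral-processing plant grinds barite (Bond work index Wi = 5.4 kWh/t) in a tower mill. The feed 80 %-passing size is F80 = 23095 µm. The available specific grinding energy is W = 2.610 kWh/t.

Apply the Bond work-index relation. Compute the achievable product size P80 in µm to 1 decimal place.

P80 = 331.6 µm

Bond: W = 10·Wi·(1/√P80 − 1/√F80)
⇒ 1/√P80 = W/(10·Wi) + 1/√F80
  = 2.6100/(10·5.4) + 1/√23095 = 0.048333 + 0.006580 = 0.054914
P80 = (1/0.054914)² = 18.2104² = 331.62 µm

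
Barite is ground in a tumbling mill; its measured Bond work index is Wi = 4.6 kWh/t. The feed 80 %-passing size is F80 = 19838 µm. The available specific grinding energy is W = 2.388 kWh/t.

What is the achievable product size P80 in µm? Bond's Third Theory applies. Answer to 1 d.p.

W = 10·Wi·(P80^(-½) − F80^(-½))
1/√P80 = 1/√F80 + W/(10·Wi)
  = 2.3880/(10·4.6) + 1/√19838 = 0.051913 + 0.007100 = 0.059013
P80 = (1/0.059013)² = 16.9454² = 287.15 µm

P80 = 287.1 µm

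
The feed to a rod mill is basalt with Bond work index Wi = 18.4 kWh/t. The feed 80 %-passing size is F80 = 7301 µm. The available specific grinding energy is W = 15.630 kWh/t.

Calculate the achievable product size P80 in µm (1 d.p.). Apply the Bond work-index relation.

P80 = 107.1 µm

W = 10 Wi (1/√P80 − 1/√F80)  [Bond]
⇒ 1/√P80 = W/(10 Wi) + 1/√F80
  = 15.6300/(10·18.4) + 1/√7301 = 0.084946 + 0.011703 = 0.096649
P80 = (1/0.096649)² = 10.3467² = 107.05 µm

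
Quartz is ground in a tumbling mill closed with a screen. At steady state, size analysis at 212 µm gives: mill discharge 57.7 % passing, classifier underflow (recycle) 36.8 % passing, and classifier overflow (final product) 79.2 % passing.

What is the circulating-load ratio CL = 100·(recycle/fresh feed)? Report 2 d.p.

Let r = R/F. Size balance at 212 µm:
Fd + Rd = Ru + Fo ⇒ R/F = (o−d)/(d−u)
r = (79.2 − 57.7)/(57.7 − 36.8) = 21.5/20.9 = 1.0287
CL = 100·r = 102.87 %

CL = 102.87 %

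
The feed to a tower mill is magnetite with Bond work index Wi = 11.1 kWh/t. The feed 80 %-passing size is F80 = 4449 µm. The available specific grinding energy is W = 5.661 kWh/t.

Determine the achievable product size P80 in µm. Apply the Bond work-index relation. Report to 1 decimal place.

Bond: W = 10·Wi·(1/√P80 − 1/√F80)
⇒ 1/√P80 = W/(10 Wi) + 1/√F80
  = 5.6610/(10·11.1) + 1/√4449 = 0.051000 + 0.014992 = 0.065992
P80 = (1/0.065992)² = 15.1533² = 229.62 µm

P80 = 229.6 µm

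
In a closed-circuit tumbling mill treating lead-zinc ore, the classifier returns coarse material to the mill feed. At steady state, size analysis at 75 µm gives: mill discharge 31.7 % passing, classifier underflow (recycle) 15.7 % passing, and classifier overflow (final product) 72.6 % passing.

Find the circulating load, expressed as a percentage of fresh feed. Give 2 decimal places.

CL = 255.62 %

Balance %-passing 75 µm (r = R/F):
Fd + Rd = Ru + Fo ⇒ R/F = (o−d)/(d−u)
r = (72.6 − 31.7)/(31.7 − 15.7) = 40.9/16.0 = 2.5562
CL = 100·r = 255.62 %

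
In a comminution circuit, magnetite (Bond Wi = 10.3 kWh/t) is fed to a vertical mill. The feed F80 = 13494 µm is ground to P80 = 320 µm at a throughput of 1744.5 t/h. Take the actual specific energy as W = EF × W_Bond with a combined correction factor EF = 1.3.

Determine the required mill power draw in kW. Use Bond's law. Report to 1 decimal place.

W = 10 Wi / √P80 − 10 Wi / √F80
W = 10·10.3·(1/√320 − 1/√13494) = 10·10.3·(0.047293) = 4.8712 kWh/t
W_actual = 1.3 × 4.8712 = 6.3326 kWh/t
P = W·T = 6.3326·1744.5 = 11047.1 kW

P = 11047.1 kW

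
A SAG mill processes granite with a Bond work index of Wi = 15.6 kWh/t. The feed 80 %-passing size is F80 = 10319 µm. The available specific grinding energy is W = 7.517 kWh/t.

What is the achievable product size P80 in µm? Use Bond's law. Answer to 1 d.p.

W_Bond = 10·Wi·(1/√P₈₀ − 1/√F₈₀)
⇒ 1/√P80 = W/(10·Wi) + 1/√F80
  = 7.5170/(10·15.6) + 1/√10319 = 0.048186 + 0.009844 = 0.058030
P80 = (1/0.058030)² = 17.2324² = 296.96 µm

P80 = 297.0 µm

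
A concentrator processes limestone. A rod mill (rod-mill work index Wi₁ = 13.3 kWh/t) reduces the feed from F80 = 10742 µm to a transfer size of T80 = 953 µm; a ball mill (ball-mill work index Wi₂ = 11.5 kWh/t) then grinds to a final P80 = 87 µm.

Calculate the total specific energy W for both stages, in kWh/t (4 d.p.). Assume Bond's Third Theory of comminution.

W = 10·Wi·(P80^(-½) − F80^(-½))
Stage 1 (10742→953 µm, Wi₁=13.3): W₁ = 10·13.3·(0.032393 − 0.009648) = 3.0250 kWh/t
Stage 2 (953→87 µm, Wi₂=11.5): W₂ = 10·11.5·(0.107211 − 0.032393) = 8.6041 kWh/t
W = W₁ + W₂ = 3.0250 + 8.6041 = 11.6291 kWh/t

W = 11.6291 kWh/t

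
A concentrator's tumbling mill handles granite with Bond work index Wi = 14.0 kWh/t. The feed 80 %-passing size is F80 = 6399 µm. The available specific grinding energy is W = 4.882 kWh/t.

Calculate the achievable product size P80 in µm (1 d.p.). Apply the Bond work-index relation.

W_Bond = 10·Wi·(1/√P₈₀ − 1/√F₈₀)
1/√P80 = 1/√F80 + W/(10·Wi)
  = 4.8820/(10·14.0) + 1/√6399 = 0.034871 + 0.012501 = 0.047372
P80 = (1/0.047372)² = 21.1093² = 445.60 µm

P80 = 445.6 µm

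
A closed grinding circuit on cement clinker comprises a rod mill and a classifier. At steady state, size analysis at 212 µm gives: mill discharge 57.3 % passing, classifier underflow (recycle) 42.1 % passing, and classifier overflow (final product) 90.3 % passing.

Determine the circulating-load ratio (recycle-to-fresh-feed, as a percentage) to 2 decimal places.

Two-product formula at 212 µm:
(1+r)·d = r·u + o ⇒ r = (o−d)/(d−u)
r = (90.3 − 57.3)/(57.3 − 42.1) = 33.0/15.2 = 2.1711
CL = 100·r = 217.11 %

CL = 217.11 %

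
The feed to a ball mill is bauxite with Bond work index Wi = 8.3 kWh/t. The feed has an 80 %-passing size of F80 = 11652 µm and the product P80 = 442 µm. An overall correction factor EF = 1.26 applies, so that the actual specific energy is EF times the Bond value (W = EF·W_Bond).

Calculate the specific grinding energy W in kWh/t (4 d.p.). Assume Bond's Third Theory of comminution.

W = 4.0055 kWh/t

W_Bond = 10·Wi·(1/√P₈₀ − 1/√F₈₀)
1/√442 = 0.047565;  1/√11652 = 0.009264
W = 10·8.3·(0.047565 − 0.009264) = 3.1790 kWh/t
Apply correction: 3.1790 × 1.26 = 4.0055 kWh/t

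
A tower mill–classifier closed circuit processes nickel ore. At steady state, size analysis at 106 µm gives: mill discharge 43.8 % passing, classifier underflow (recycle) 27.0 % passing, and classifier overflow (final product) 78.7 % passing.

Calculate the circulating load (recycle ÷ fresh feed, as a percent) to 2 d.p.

Mass balance on the −106 µm fraction:
r = (o − d)/(d − u)
r = (78.7 − 43.8)/(43.8 − 27.0) = 34.9/16.8 = 2.0774
CL = 100·r = 207.74 %

CL = 207.74 %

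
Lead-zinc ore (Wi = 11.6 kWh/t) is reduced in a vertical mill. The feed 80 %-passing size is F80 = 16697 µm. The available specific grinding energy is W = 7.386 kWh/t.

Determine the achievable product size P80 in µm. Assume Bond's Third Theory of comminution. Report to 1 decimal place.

W_Bond = 10·Wi·(1/√P₈₀ − 1/√F₈₀)
1/√P80 = 1/√F80 + W/(10·Wi)
  = 7.3860/(10·11.6) + 1/√16697 = 0.063672 + 0.007739 = 0.071411
P80 = (1/0.071411)² = 14.0034² = 196.09 µm

P80 = 196.1 µm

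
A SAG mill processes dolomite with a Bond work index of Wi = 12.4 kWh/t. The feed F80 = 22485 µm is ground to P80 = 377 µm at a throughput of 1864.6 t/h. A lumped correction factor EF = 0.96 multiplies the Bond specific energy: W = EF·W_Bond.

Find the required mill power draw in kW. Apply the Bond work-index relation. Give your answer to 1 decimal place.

P = 9951.4 kW

W = 10·Wi·[P80^(−½) − F80^(−½)]
W = 10·12.4·(1/√377 − 1/√22485) = 10·12.4·(0.044834) = 5.5594 kWh/t
Corrected W = EF·W_Bond = 0.96·5.5594 = 5.3370 kWh/t
Mill draw = 5.3370 × 1864.6 = 9951.4 kW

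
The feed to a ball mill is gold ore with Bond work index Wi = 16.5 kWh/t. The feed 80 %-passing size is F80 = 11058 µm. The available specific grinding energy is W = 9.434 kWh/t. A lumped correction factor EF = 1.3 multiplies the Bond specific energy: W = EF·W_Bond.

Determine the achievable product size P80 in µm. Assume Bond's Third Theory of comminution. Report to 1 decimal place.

P80 = 349.5 µm

Bond: W = 10·Wi·(1/√P80 − 1/√F80)
W_Bond = W / EF = 9.434 / 1.3 = 7.2569 kWh/t
P80^-0.5 = F80^-0.5 + W_Bond/(10 Wi)
  = 7.2569/(10·16.5) + 1/√11058 = 0.043981 + 0.009510 = 0.053491
P80 = (1/0.053491)² = 18.6948² = 349.49 µm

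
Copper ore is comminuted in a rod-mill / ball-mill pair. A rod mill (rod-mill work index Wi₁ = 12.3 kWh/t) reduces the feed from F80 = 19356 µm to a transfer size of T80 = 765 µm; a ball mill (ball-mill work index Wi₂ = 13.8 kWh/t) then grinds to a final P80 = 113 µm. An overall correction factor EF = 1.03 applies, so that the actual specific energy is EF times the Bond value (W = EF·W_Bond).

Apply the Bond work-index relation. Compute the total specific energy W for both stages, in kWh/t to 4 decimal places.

W = 11.9022 kWh/t

W = 10·Wi·(P80^(-½) − F80^(-½))
Stage 1 (19356→765 µm, Wi₁=12.3): W₁ = 10·12.3·(0.036155 − 0.007188) = 3.5630 kWh/t
Stage 2 (765→113 µm, Wi₂=13.8): W₂ = 10·13.8·(0.094072 − 0.036155) = 7.9925 kWh/t
W = W₁ + W₂ = 3.5630 + 7.9925 = 11.5555 kWh/t
Corrected W = EF·W_Bond = 1.03·11.5555 = 11.9022 kWh/t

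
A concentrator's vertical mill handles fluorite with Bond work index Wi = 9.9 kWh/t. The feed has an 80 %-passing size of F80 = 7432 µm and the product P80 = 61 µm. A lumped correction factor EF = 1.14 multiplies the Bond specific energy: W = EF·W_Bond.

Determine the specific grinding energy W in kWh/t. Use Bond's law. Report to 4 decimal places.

W = 13.1411 kWh/t

W_Bond = 10·Wi·(1/√P₈₀ − 1/√F₈₀)
1/√61 = 0.128037;  1/√7432 = 0.011600
W = 10·9.9·(0.128037 − 0.011600) = 11.5273 kWh/t
Corrected W = EF·W_Bond = 1.14·11.5273 = 13.1411 kWh/t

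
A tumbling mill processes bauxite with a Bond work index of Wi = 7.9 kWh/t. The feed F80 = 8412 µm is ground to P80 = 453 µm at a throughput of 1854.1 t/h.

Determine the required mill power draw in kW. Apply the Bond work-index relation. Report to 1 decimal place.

P = 5284.9 kW

W = 10 Wi (P80^-0.5 − F80^-0.5)
W = 10·7.9·(1/√453 − 1/√8412) = 10·7.9·(0.036081) = 2.8504 kWh/t
P = W·T = 2.8504·1854.1 = 5284.9 kW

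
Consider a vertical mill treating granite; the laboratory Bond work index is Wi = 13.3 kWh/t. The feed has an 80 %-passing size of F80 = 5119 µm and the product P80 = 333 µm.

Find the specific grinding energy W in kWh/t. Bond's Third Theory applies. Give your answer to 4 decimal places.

W = 10 Wi (P80^-0.5 − F80^-0.5)
1/√333 = 0.054800;  1/√5119 = 0.013977
W = 10·13.3·(0.054800 − 0.013977) = 5.4294 kWh/t

W = 5.4294 kWh/t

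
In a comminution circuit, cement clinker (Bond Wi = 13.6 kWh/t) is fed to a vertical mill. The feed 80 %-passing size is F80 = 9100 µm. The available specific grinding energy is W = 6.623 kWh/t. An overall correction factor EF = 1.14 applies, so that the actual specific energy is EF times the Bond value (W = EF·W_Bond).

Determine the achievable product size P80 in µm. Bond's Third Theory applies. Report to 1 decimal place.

W = 10 Wi (P80^-0.5 − F80^-0.5)
W_Bond = W / EF = 6.623 / 1.14 = 5.8096 kWh/t
P80^(−½) = W_Bond/(10 Wi) + F80^(−½)
  = 5.8096/(10·13.6) + 1/√9100 = 0.042718 + 0.010483 = 0.053201
P80 = (1/0.053201)² = 18.7967² = 353.32 µm

P80 = 353.3 µm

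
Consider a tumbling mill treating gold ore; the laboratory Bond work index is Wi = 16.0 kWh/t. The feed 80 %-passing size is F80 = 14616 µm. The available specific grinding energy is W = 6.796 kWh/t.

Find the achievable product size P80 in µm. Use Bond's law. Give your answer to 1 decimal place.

P80 = 388.3 µm

W = 10·Wi·(P80^(-½) − F80^(-½))
⇒ 1/√P80 = W/(10·Wi) + 1/√F80
  = 6.7960/(10·16.0) + 1/√14616 = 0.042475 + 0.008272 = 0.050747
P80 = (1/0.050747)² = 19.7058² = 388.32 µm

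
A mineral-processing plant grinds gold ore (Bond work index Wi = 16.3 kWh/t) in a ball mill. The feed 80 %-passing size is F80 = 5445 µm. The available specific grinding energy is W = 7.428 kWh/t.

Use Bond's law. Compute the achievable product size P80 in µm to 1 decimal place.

P80 = 286.1 µm

W = 10·Wi·[P80^(−½) − F80^(−½)]
P80^-0.5 = F80^-0.5 + W/(10 Wi)
  = 7.4280/(10·16.3) + 1/√5445 = 0.045571 + 0.013552 = 0.059122
P80 = (1/0.059122)² = 16.9140² = 286.08 µm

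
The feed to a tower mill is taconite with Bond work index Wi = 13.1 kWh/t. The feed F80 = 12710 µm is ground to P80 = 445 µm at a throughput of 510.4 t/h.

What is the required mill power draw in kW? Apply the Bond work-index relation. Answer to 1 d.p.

P = 2576.5 kW

W = 10 Wi (1/√P80 − 1/√F80)  [Bond]
W = 10·13.1·(1/√445 − 1/√12710) = 10·13.1·(0.038534) = 5.0480 kWh/t
P_mill = W·ṁ = 5.0480·510.4 = 2576.5 kW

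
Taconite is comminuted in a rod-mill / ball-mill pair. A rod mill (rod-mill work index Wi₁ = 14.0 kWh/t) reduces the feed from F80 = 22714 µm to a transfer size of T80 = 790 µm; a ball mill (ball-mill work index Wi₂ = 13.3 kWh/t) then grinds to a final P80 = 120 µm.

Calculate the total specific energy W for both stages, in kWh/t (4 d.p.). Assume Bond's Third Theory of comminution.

W = 11.4613 kWh/t

W = 10 Wi / √P80 − 10 Wi / √F80
Stage 1 (22714→790 µm, Wi₁=14.0): W₁ = 10·14.0·(0.035578 − 0.006635) = 4.0521 kWh/t
Stage 2 (790→120 µm, Wi₂=13.3): W₂ = 10·13.3·(0.091287 − 0.035578) = 7.4093 kWh/t
W = W₁ + W₂ = 4.0521 + 7.4093 = 11.4613 kWh/t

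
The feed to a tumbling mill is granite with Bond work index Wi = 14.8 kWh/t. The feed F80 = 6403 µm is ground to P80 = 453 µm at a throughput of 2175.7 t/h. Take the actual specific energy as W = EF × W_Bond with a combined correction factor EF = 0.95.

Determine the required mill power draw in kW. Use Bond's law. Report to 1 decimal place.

Bond:  W = 10 Wi (1/√P − 1/√F)
W = 10·14.8·(1/√453 − 1/√6403) = 10·14.8·(0.034487) = 5.1041 kWh/t
W_actual = 0.95 × 5.1041 = 4.8489 kWh/t
P = W·T = 4.8489·2175.7 = 10549.7 kW

P = 10549.7 kW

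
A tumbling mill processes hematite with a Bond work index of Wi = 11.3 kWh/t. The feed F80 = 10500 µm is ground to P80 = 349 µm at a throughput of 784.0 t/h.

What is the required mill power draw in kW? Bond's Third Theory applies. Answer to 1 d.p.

W_Bond = 10·Wi·(1/√P₈₀ − 1/√F₈₀)
W = 10·11.3·(1/√349 − 1/√10500) = 10·11.3·(0.043770) = 4.9460 kWh/t
P = W·T = 4.9460·784.0 = 3877.7 kW

P = 3877.7 kW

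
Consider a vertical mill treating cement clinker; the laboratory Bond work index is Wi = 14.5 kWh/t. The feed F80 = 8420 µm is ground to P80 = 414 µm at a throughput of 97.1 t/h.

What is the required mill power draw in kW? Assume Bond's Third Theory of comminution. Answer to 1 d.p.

P = 538.5 kW

W = 10 Wi / √P80 − 10 Wi / √F80
W = 10·14.5·(1/√414 − 1/√8420) = 10·14.5·(0.038249) = 5.5462 kWh/t
Mill draw = 5.5462 × 97.1 = 538.5 kW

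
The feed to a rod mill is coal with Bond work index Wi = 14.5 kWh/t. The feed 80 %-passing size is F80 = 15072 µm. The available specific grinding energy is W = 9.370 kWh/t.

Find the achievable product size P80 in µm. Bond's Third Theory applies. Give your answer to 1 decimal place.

W = 10·Wi·[P80^(−½) − F80^(−½)]
1/√P80 = 1/√F80 + W/(10·Wi)
  = 9.3700/(10·14.5) + 1/√15072 = 0.064621 + 0.008145 = 0.072766
P80 = (1/0.072766)² = 13.7427² = 188.86 µm

P80 = 188.9 µm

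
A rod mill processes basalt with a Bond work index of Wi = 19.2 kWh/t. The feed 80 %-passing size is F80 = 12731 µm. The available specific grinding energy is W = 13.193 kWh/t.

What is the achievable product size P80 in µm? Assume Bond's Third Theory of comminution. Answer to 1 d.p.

Bond: W = 10·Wi·(1/√P80 − 1/√F80)
⇒ 1/√P80 = W/(10·Wi) + 1/√F80
  = 13.1930/(10·19.2) + 1/√12731 = 0.068714 + 0.008863 = 0.077576
P80 = (1/0.077576)² = 12.8905² = 166.17 µm

P80 = 166.2 µm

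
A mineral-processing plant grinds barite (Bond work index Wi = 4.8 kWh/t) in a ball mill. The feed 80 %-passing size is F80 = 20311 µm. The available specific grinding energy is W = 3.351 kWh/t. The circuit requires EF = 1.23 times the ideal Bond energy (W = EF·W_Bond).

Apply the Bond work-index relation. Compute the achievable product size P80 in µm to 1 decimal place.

W = 10 Wi (P80^-0.5 − F80^-0.5)
W_Bond = W / EF = 3.351 / 1.23 = 2.7244 kWh/t
1/√P80 = 1/√F80 + W_Bond/(10·Wi)
  = 2.7244/(10·4.8) + 1/√20311 = 0.056758 + 0.007017 = 0.063775
P80 = (1/0.063775)² = 15.6802² = 245.87 µm

P80 = 245.9 µm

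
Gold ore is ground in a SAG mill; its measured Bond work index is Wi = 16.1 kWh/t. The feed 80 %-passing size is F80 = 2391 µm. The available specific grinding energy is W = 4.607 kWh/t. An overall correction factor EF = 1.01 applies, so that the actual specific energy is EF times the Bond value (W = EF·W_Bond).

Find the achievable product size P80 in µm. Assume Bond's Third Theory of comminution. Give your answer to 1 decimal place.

P80 = 420.2 µm

W_Bond = 10·Wi·(1/√P₈₀ − 1/√F₈₀)
W_Bond = W / EF = 4.607 / 1.01 = 4.5614 kWh/t
⇒ 1/√P80 = W_Bond/(10 Wi) + 1/√F80
  = 4.5614/(10·16.1) + 1/√2391 = 0.028332 + 0.020451 = 0.048782
P80 = (1/0.048782)² = 20.4992² = 420.22 µm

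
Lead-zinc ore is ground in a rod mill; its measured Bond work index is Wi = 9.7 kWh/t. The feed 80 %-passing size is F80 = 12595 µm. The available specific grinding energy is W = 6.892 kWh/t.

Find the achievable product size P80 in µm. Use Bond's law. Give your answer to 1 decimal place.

W = 10 Wi (P80^-0.5 − F80^-0.5)
P80^(−½) = W/(10 Wi) + F80^(−½)
  = 6.8920/(10·9.7) + 1/√12595 = 0.071052 + 0.008910 = 0.079962
P80 = (1/0.079962)² = 12.5059² = 156.40 µm

P80 = 156.4 µm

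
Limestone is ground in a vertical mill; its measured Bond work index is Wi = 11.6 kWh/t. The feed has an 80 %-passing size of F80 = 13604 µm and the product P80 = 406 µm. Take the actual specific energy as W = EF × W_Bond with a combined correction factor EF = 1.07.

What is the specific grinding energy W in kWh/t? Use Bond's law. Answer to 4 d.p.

W = 5.0958 kWh/t

Bond: W = 10·Wi·(1/√P80 − 1/√F80)
1/√406 = 0.049629;  1/√13604 = 0.008574
W = 10·11.6·(0.049629 − 0.008574) = 4.7624 kWh/t
W_actual = 1.07 × 4.7624 = 5.0958 kWh/t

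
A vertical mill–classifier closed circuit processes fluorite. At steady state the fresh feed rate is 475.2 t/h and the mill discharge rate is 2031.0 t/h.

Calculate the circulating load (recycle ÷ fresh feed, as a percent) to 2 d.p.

M = F + R at steady state, so:
R = M − F = 2031.0 − 475.2 = 1555.8 t/h
CL = 100·R/F = 100·1555.8/475.2 = 327.40 %

CL = 327.40 %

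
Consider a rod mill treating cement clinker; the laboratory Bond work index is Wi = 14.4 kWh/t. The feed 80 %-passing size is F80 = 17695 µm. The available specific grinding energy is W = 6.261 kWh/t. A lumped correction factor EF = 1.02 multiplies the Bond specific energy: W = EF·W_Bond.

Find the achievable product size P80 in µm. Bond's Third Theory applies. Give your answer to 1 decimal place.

P80 = 397.7 µm

W = 10 Wi (1/√P80 − 1/√F80)  [Bond]
W_Bond = W / EF = 6.261 / 1.02 = 6.1382 kWh/t
⇒ 1/√P80 = W_Bond/(10·Wi) + 1/√F80
  = 6.1382/(10·14.4) + 1/√17695 = 0.042627 + 0.007518 = 0.050144
P80 = (1/0.050144)² = 19.9425² = 397.70 µm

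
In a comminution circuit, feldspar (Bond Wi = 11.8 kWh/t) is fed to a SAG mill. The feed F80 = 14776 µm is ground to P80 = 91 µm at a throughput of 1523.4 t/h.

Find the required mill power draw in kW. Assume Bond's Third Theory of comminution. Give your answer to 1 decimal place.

Bond: W = 10·Wi·(1/√P80 − 1/√F80)
W = 10·11.8·(1/√91 − 1/√14776) = 10·11.8·(0.096602) = 11.3990 kWh/t
P = W·T = 11.3990·1523.4 = 17365.3 kW

P = 17365.3 kW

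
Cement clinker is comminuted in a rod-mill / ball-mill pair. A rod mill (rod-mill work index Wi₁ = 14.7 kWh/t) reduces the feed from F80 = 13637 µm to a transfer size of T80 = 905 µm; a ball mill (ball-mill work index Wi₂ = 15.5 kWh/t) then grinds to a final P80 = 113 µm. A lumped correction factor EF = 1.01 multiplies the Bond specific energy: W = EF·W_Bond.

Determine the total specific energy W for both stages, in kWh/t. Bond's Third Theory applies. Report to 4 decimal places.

W = 13.1870 kWh/t

W = 10·Wi·[P80^(−½) − F80^(−½)]
Stage 1 (13637→905 µm, Wi₁=14.7): W₁ = 10·14.7·(0.033241 − 0.008563) = 3.6276 kWh/t
Stage 2 (905→113 µm, Wi₂=15.5): W₂ = 10·15.5·(0.094072 − 0.033241) = 9.4288 kWh/t
W = W₁ + W₂ = 3.6276 + 9.4288 = 13.0564 kWh/t
W_actual = 1.01 × 13.0564 = 13.1870 kWh/t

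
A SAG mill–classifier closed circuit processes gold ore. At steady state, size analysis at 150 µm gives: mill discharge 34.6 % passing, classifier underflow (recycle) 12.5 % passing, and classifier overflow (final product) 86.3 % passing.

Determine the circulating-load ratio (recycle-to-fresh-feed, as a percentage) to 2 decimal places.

CL = 233.94 %

Two-product formula at 150 µm:
r = (o − d)/(d − u)
r = (86.3 − 34.6)/(34.6 − 12.5) = 51.7/22.1 = 2.3394
CL = 100·r = 233.94 %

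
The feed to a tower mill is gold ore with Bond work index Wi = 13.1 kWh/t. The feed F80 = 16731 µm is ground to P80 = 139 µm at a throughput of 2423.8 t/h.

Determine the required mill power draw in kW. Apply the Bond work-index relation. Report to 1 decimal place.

Bond: W = 10·Wi·(1/√P80 − 1/√F80)
W = 10·13.1·(1/√139 − 1/√16731) = 10·13.1·(0.077088) = 10.0985 kWh/t
Mill draw = 10.0985 × 2423.8 = 24476.8 kW

P = 24476.8 kW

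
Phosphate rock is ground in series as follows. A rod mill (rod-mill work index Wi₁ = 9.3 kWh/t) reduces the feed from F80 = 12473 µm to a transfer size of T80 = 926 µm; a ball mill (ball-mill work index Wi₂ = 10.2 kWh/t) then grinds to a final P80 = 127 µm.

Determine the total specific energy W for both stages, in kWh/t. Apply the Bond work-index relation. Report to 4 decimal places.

W = 10 Wi (1/√P80 − 1/√F80)  [Bond]
Stage 1 (12473→926 µm, Wi₁=9.3): W₁ = 10·9.3·(0.032862 − 0.008954) = 2.2235 kWh/t
Stage 2 (926→127 µm, Wi₂=10.2): W₂ = 10·10.2·(0.088736 − 0.032862) = 5.6991 kWh/t
W = W₁ + W₂ = 2.2235 + 5.6991 = 7.9226 kWh/t

W = 7.9226 kWh/t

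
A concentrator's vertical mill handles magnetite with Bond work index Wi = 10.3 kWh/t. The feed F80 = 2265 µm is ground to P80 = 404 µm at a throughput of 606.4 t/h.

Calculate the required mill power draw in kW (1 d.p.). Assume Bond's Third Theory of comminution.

Bond: W = 10·Wi·(1/√P80 − 1/√F80)
W = 10·10.3·(1/√404 − 1/√2265) = 10·10.3·(0.028740) = 2.9602 kWh/t
Mill draw = 2.9602 × 606.4 = 1795.1 kW

P = 1795.1 kW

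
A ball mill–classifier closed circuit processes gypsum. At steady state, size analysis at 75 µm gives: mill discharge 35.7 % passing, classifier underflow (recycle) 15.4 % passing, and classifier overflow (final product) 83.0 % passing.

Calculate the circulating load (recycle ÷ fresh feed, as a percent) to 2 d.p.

Let r = R/F. Size balance at 75 µm:
(1+r)d = ru + o → r = (o−d)/(d−u)
r = (83.0 − 35.7)/(35.7 − 15.4) = 47.3/20.3 = 2.3300
CL = 100·r = 233.00 %

CL = 233.00 %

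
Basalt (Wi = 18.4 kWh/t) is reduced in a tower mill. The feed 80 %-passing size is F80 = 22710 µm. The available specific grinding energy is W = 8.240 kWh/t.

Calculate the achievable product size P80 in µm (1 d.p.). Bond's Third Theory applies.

P80 = 378.2 µm

W = 10·Wi·(P80^(-½) − F80^(-½))
1/√P80 = 1/√F80 + W/(10·Wi)
  = 8.2400/(10·18.4) + 1/√22710 = 0.044783 + 0.006636 = 0.051418
P80 = (1/0.051418)² = 19.4483² = 378.24 µm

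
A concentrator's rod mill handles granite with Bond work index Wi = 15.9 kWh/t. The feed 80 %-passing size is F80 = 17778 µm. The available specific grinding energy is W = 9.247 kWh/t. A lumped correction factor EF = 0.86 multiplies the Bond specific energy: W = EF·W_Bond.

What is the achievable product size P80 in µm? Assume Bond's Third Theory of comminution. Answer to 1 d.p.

W = 10 Wi (1/√P80 − 1/√F80)  [Bond]
W_Bond = W / EF = 9.247 / 0.86 = 10.7523 kWh/t
⇒ 1/√P80 = W_Bond/(10 Wi) + 1/√F80
  = 10.7523/(10·15.9) + 1/√17778 = 0.067625 + 0.007500 = 0.075125
P80 = (1/0.075125)² = 13.3112² = 177.19 µm

P80 = 177.2 µm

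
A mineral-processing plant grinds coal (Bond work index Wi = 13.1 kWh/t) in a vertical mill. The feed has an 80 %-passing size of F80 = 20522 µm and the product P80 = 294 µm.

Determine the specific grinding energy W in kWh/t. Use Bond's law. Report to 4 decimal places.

W = 6.7256 kWh/t

Bond: W = 10·Wi·(1/√P80 − 1/√F80)
1/√294 = 0.058321;  1/√20522 = 0.006981
W = 10·13.1·(0.058321 − 0.006981) = 6.7256 kWh/t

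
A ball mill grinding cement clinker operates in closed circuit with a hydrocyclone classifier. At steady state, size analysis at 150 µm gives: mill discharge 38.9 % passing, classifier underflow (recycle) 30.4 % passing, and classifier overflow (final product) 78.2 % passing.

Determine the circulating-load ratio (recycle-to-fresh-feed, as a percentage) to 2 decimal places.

CL = 462.35 %

Classifier node, passing 150 µm:
Fd + Rd = Ru + Fo ⇒ R/F = (o−d)/(d−u)
r = (78.2 − 38.9)/(38.9 − 30.4) = 39.3/8.5 = 4.6235
CL = 100·r = 462.35 %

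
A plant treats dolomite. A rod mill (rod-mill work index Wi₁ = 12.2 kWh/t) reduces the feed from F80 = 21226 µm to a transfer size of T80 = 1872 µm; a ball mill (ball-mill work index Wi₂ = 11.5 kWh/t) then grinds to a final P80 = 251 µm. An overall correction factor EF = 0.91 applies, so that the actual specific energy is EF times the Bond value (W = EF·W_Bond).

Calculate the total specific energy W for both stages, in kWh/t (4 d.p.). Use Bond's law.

Bond:  W = 10 Wi (1/√P − 1/√F)
Stage 1 (21226→1872 µm, Wi₁=12.2): W₁ = 10·12.2·(0.023113 − 0.006864) = 1.9823 kWh/t
Stage 2 (1872→251 µm, Wi₂=11.5): W₂ = 10·11.5·(0.063119 − 0.023113) = 4.6008 kWh/t
W = W₁ + W₂ = 1.9823 + 4.6008 = 6.5831 kWh/t
Apply correction: 6.5831 × 0.91 = 5.9907 kWh/t

W = 5.9907 kWh/t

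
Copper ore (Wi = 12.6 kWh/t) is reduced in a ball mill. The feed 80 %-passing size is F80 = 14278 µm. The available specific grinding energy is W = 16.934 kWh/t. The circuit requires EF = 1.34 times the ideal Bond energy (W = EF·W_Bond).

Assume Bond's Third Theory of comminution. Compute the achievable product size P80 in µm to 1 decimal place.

P80 = 84.7 µm

Bond:  W = 10 Wi (1/√P − 1/√F)
W_Bond = W / EF = 16.934 / 1.34 = 12.6373 kWh/t
P80^-0.5 = F80^-0.5 + W_Bond/(10 Wi)
  = 12.6373/(10·12.6) + 1/√14278 = 0.100296 + 0.008369 = 0.108665
P80 = (1/0.108665)² = 9.2026² = 84.69 µm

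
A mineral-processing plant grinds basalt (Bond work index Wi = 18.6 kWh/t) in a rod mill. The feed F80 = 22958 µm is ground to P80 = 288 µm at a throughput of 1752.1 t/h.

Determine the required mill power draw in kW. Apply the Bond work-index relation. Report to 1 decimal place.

W = 10·Wi·[P80^(−½) − F80^(−½)]
W = 10·18.6·(1/√288 − 1/√22958) = 10·18.6·(0.052326) = 9.7326 kWh/t
P_mill = W·ṁ = 9.7326·1752.1 = 17052.5 kW

P = 17052.5 kW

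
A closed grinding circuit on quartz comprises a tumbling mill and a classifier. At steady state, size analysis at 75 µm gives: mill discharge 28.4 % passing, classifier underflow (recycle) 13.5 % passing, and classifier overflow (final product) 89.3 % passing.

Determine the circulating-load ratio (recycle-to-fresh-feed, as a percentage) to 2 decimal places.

CL = 408.72 %

Mass balance on the −75 µm fraction:
r = (o − d)/(d − u)
r = (89.3 − 28.4)/(28.4 − 13.5) = 60.9/14.9 = 4.0872
CL = 100·r = 408.72 %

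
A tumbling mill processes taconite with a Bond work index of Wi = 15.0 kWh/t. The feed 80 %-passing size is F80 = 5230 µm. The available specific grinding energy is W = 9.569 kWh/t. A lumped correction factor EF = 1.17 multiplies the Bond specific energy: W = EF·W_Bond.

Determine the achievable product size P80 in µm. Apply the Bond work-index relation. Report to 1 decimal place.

P80 = 214.0 µm

Bond:  W = 10 Wi (1/√P − 1/√F)
W_Bond = W / EF = 9.569 / 1.17 = 8.1786 kWh/t
1/√P80 = 1/√F80 + W_Bond/(10·Wi)
  = 8.1786/(10·15.0) + 1/√5230 = 0.054524 + 0.013828 = 0.068352
P80 = (1/0.068352)² = 14.6302² = 214.04 µm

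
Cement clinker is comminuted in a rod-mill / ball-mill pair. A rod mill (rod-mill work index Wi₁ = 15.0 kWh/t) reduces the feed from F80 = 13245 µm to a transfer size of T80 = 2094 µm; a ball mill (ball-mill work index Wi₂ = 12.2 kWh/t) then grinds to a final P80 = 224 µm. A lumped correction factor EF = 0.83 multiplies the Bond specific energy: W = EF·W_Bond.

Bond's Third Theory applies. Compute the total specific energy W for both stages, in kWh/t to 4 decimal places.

W = 10 Wi (P80^-0.5 − F80^-0.5)
Stage 1 (13245→2094 µm, Wi₁=15.0): W₁ = 10·15.0·(0.021853 − 0.008689) = 1.9746 kWh/t
Stage 2 (2094→224 µm, Wi₂=12.2): W₂ = 10·12.2·(0.066815 − 0.021853) = 5.4854 kWh/t
W = W₁ + W₂ = 1.9746 + 5.4854 = 7.4600 kWh/t
Apply correction: 7.4600 × 0.83 = 6.1918 kWh/t

W = 6.1918 kWh/t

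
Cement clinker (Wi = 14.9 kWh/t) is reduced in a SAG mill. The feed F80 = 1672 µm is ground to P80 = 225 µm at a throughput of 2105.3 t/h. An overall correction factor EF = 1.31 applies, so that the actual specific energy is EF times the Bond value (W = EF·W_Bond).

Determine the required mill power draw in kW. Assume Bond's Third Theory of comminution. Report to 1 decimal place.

W = 10 Wi / √P80 − 10 Wi / √F80
W = 10·14.9·(1/√225 − 1/√1672) = 10·14.9·(0.042211) = 6.2894 kWh/t
Apply correction: 6.2894 × 1.31 = 8.2391 kWh/t
Power = W × throughput = 8.2391 kWh/t × 2105.3 t/h = 17345.9 kW

P = 17345.9 kW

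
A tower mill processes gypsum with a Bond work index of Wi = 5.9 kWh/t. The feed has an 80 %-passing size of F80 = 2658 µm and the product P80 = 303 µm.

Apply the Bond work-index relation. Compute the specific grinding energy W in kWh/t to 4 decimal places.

W = 10 Wi / √P80 − 10 Wi / √F80
1/√303 = 0.057448;  1/√2658 = 0.019396
W = 10·5.9·(0.057448 − 0.019396) = 2.2451 kWh/t

W = 2.2451 kWh/t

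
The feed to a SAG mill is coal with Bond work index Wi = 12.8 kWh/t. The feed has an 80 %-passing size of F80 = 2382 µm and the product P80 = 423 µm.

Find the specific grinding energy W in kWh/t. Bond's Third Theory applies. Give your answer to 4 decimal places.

W = 3.6009 kWh/t

W_Bond = 10·Wi·(1/√P₈₀ − 1/√F₈₀)
1/√423 = 0.048622;  1/√2382 = 0.020489
W = 10·12.8·(0.048622 − 0.020489) = 3.6009 kWh/t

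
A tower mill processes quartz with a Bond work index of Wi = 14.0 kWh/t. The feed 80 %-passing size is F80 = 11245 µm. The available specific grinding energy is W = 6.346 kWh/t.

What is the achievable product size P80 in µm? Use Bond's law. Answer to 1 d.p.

P80 = 333.5 µm

W = 10 Wi (P80^-0.5 − F80^-0.5)
⇒ 1/√P80 = W/(10·Wi) + 1/√F80
  = 6.3460/(10·14.0) + 1/√11245 = 0.045329 + 0.009430 = 0.054759
P80 = (1/0.054759)² = 18.2619² = 333.50 µm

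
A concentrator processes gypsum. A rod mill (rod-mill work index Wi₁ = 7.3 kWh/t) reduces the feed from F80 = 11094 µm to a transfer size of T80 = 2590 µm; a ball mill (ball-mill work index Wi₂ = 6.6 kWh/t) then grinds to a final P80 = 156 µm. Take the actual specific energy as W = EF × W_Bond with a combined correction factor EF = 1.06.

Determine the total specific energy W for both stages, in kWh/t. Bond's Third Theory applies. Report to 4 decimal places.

W_Bond = 10·Wi·(1/√P₈₀ − 1/√F₈₀)
Stage 1 (11094→2590 µm, Wi₁=7.3): W₁ = 10·7.3·(0.019649 − 0.009494) = 0.7413 kWh/t
Stage 2 (2590→156 µm, Wi₂=6.6): W₂ = 10·6.6·(0.080064 − 0.019649) = 3.9874 kWh/t
W = W₁ + W₂ = 0.7413 + 3.9874 = 4.7287 kWh/t
W_actual = 1.06 × 4.7287 = 5.0124 kWh/t

W = 5.0124 kWh/t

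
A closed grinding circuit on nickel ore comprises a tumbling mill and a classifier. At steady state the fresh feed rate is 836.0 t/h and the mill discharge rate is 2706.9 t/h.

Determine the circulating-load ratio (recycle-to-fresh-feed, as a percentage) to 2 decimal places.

Steady state: M = F + R.
R = M − F = 2706.9 − 836.0 = 1870.9 t/h
CL = 100·R/F = 100·1870.9/836.0 = 223.79 %

CL = 223.79 %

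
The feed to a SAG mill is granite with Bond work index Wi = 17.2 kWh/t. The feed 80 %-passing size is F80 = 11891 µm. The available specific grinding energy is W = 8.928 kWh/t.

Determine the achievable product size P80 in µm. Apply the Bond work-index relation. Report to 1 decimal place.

W = 10 Wi / √P80 − 10 Wi / √F80
P80^-0.5 = F80^-0.5 + W/(10 Wi)
  = 8.9280/(10·17.2) + 1/√11891 = 0.051907 + 0.009170 = 0.061077
P80 = (1/0.061077)² = 16.3727² = 268.06 µm

P80 = 268.1 µm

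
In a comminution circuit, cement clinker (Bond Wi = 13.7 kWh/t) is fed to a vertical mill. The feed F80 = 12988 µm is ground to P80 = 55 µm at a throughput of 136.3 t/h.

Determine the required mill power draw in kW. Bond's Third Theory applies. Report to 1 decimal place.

W = 10·Wi·(P80^(-½) − F80^(-½))
W = 10·13.7·(1/√55 − 1/√12988) = 10·13.7·(0.126065) = 17.2710 kWh/t
P_mill = W·ṁ = 17.2710·136.3 = 2354.0 kW

P = 2354.0 kW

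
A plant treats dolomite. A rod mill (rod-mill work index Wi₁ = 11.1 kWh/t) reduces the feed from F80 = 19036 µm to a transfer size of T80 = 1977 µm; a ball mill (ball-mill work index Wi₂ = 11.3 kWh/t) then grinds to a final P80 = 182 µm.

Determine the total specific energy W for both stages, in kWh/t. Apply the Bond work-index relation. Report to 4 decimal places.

W = 10 Wi (P80^-0.5 − F80^-0.5)
Stage 1 (19036→1977 µm, Wi₁=11.1): W₁ = 10·11.1·(0.022490 − 0.007248) = 1.6919 kWh/t
Stage 2 (1977→182 µm, Wi₂=11.3): W₂ = 10·11.3·(0.074125 − 0.022490) = 5.8347 kWh/t
W = W₁ + W₂ = 1.6919 + 5.8347 = 7.5266 kWh/t

W = 7.5266 kWh/t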